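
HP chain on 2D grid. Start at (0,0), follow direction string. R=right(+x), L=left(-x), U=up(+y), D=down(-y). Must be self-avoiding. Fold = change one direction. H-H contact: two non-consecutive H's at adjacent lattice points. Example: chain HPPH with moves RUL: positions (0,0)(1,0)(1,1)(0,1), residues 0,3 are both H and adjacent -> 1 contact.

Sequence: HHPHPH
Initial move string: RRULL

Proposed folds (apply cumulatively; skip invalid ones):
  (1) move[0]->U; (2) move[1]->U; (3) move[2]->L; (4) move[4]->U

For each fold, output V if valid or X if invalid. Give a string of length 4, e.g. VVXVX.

Initial: RRULL -> [(0, 0), (1, 0), (2, 0), (2, 1), (1, 1), (0, 1)]
Fold 1: move[0]->U => URULL VALID
Fold 2: move[1]->U => UUULL VALID
Fold 3: move[2]->L => UULLL VALID
Fold 4: move[4]->U => UULLU VALID

Answer: VVVV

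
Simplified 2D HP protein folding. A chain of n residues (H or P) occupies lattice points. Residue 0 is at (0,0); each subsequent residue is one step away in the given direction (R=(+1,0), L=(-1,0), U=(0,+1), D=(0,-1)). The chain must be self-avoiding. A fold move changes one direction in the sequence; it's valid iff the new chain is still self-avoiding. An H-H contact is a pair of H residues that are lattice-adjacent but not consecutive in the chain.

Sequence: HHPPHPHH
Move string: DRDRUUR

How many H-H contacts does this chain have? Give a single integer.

Positions: [(0, 0), (0, -1), (1, -1), (1, -2), (2, -2), (2, -1), (2, 0), (3, 0)]
No H-H contacts found.

Answer: 0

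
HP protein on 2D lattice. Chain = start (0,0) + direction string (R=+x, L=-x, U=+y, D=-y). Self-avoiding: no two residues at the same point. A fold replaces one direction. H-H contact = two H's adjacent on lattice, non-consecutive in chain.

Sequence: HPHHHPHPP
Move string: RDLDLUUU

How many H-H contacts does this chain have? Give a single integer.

Positions: [(0, 0), (1, 0), (1, -1), (0, -1), (0, -2), (-1, -2), (-1, -1), (-1, 0), (-1, 1)]
H-H contact: residue 0 @(0,0) - residue 3 @(0, -1)
H-H contact: residue 3 @(0,-1) - residue 6 @(-1, -1)

Answer: 2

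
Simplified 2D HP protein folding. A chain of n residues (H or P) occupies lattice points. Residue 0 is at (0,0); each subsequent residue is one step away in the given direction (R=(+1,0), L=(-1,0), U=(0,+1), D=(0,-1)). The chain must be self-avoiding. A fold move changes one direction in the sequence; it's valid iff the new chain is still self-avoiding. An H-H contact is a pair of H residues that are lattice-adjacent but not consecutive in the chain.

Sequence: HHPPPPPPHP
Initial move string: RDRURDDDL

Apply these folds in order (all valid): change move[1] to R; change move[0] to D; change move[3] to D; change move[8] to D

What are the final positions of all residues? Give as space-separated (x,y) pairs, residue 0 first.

Initial moves: RDRURDDDL
Fold: move[1]->R => RRRURDDDL (positions: [(0, 0), (1, 0), (2, 0), (3, 0), (3, 1), (4, 1), (4, 0), (4, -1), (4, -2), (3, -2)])
Fold: move[0]->D => DRRURDDDL (positions: [(0, 0), (0, -1), (1, -1), (2, -1), (2, 0), (3, 0), (3, -1), (3, -2), (3, -3), (2, -3)])
Fold: move[3]->D => DRRDRDDDL (positions: [(0, 0), (0, -1), (1, -1), (2, -1), (2, -2), (3, -2), (3, -3), (3, -4), (3, -5), (2, -5)])
Fold: move[8]->D => DRRDRDDDD (positions: [(0, 0), (0, -1), (1, -1), (2, -1), (2, -2), (3, -2), (3, -3), (3, -4), (3, -5), (3, -6)])

Answer: (0,0) (0,-1) (1,-1) (2,-1) (2,-2) (3,-2) (3,-3) (3,-4) (3,-5) (3,-6)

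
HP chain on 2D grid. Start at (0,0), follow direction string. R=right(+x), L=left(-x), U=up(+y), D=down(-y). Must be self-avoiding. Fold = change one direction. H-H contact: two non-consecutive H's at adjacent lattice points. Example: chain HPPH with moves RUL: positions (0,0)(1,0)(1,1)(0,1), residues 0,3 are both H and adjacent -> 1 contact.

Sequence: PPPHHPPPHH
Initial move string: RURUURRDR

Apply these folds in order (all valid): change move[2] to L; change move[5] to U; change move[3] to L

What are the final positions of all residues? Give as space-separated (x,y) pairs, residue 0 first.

Answer: (0,0) (1,0) (1,1) (0,1) (-1,1) (-1,2) (-1,3) (0,3) (0,2) (1,2)

Derivation:
Initial moves: RURUURRDR
Fold: move[2]->L => RULUURRDR (positions: [(0, 0), (1, 0), (1, 1), (0, 1), (0, 2), (0, 3), (1, 3), (2, 3), (2, 2), (3, 2)])
Fold: move[5]->U => RULUUURDR (positions: [(0, 0), (1, 0), (1, 1), (0, 1), (0, 2), (0, 3), (0, 4), (1, 4), (1, 3), (2, 3)])
Fold: move[3]->L => RULLUURDR (positions: [(0, 0), (1, 0), (1, 1), (0, 1), (-1, 1), (-1, 2), (-1, 3), (0, 3), (0, 2), (1, 2)])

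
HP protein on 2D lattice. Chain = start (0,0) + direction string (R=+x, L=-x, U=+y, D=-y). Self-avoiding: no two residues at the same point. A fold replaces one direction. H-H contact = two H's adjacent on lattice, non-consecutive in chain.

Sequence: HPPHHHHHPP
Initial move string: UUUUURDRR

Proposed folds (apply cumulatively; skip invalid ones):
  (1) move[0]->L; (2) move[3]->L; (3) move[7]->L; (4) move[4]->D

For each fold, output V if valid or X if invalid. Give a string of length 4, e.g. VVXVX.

Answer: VXXX

Derivation:
Initial: UUUUURDRR -> [(0, 0), (0, 1), (0, 2), (0, 3), (0, 4), (0, 5), (1, 5), (1, 4), (2, 4), (3, 4)]
Fold 1: move[0]->L => LUUUURDRR VALID
Fold 2: move[3]->L => LUULURDRR INVALID (collision), skipped
Fold 3: move[7]->L => LUUUURDLR INVALID (collision), skipped
Fold 4: move[4]->D => LUUUDRDRR INVALID (collision), skipped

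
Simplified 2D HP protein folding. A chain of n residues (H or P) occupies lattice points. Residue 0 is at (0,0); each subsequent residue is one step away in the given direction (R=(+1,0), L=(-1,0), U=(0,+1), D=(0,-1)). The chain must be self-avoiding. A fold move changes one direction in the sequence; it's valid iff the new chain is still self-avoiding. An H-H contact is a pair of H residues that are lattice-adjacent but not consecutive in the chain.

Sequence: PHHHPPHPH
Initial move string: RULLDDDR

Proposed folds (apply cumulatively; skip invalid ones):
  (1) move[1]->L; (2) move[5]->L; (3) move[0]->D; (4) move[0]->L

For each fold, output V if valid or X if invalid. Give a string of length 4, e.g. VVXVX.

Answer: XVXV

Derivation:
Initial: RULLDDDR -> [(0, 0), (1, 0), (1, 1), (0, 1), (-1, 1), (-1, 0), (-1, -1), (-1, -2), (0, -2)]
Fold 1: move[1]->L => RLLLDDDR INVALID (collision), skipped
Fold 2: move[5]->L => RULLDLDR VALID
Fold 3: move[0]->D => DULLDLDR INVALID (collision), skipped
Fold 4: move[0]->L => LULLDLDR VALID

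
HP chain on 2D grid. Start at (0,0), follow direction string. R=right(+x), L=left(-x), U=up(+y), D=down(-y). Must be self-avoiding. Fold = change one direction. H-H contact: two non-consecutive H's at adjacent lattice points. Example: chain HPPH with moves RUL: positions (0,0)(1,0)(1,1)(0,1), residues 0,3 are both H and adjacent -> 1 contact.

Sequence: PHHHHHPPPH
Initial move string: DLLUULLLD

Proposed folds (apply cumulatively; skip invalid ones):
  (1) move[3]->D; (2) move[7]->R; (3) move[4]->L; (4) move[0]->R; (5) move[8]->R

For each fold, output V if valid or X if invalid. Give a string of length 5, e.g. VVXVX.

Initial: DLLUULLLD -> [(0, 0), (0, -1), (-1, -1), (-2, -1), (-2, 0), (-2, 1), (-3, 1), (-4, 1), (-5, 1), (-5, 0)]
Fold 1: move[3]->D => DLLDULLLD INVALID (collision), skipped
Fold 2: move[7]->R => DLLUULLRD INVALID (collision), skipped
Fold 3: move[4]->L => DLLULLLLD VALID
Fold 4: move[0]->R => RLLULLLLD INVALID (collision), skipped
Fold 5: move[8]->R => DLLULLLLR INVALID (collision), skipped

Answer: XXVXX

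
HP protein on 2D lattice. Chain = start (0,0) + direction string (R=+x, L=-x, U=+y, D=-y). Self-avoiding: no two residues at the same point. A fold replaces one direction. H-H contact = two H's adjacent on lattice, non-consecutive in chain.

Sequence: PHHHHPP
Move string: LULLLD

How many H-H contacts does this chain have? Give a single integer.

Answer: 0

Derivation:
Positions: [(0, 0), (-1, 0), (-1, 1), (-2, 1), (-3, 1), (-4, 1), (-4, 0)]
No H-H contacts found.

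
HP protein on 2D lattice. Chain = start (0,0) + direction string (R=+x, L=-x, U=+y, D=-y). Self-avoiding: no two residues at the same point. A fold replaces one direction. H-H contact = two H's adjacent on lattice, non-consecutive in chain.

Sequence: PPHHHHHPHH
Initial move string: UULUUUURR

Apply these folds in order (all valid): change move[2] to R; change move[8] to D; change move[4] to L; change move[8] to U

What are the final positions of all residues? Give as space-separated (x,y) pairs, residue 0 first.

Answer: (0,0) (0,1) (0,2) (1,2) (1,3) (0,3) (0,4) (0,5) (1,5) (1,6)

Derivation:
Initial moves: UULUUUURR
Fold: move[2]->R => UURUUUURR (positions: [(0, 0), (0, 1), (0, 2), (1, 2), (1, 3), (1, 4), (1, 5), (1, 6), (2, 6), (3, 6)])
Fold: move[8]->D => UURUUUURD (positions: [(0, 0), (0, 1), (0, 2), (1, 2), (1, 3), (1, 4), (1, 5), (1, 6), (2, 6), (2, 5)])
Fold: move[4]->L => UURULUURD (positions: [(0, 0), (0, 1), (0, 2), (1, 2), (1, 3), (0, 3), (0, 4), (0, 5), (1, 5), (1, 4)])
Fold: move[8]->U => UURULUURU (positions: [(0, 0), (0, 1), (0, 2), (1, 2), (1, 3), (0, 3), (0, 4), (0, 5), (1, 5), (1, 6)])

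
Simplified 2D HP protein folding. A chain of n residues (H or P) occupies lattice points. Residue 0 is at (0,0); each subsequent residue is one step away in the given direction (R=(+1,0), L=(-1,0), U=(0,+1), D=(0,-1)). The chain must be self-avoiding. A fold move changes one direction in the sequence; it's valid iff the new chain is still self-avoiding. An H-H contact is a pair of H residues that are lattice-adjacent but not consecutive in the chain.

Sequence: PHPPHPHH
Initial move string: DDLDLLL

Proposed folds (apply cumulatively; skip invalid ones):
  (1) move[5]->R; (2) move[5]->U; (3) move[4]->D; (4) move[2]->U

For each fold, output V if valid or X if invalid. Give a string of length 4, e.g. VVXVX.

Initial: DDLDLLL -> [(0, 0), (0, -1), (0, -2), (-1, -2), (-1, -3), (-2, -3), (-3, -3), (-4, -3)]
Fold 1: move[5]->R => DDLDLRL INVALID (collision), skipped
Fold 2: move[5]->U => DDLDLUL VALID
Fold 3: move[4]->D => DDLDDUL INVALID (collision), skipped
Fold 4: move[2]->U => DDUDLUL INVALID (collision), skipped

Answer: XVXX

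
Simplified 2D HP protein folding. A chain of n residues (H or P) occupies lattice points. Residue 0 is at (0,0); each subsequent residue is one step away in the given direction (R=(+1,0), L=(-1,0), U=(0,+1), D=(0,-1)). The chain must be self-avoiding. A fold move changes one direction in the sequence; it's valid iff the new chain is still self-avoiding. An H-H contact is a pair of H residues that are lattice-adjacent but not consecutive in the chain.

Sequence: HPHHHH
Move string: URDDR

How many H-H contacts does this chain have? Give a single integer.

Positions: [(0, 0), (0, 1), (1, 1), (1, 0), (1, -1), (2, -1)]
H-H contact: residue 0 @(0,0) - residue 3 @(1, 0)

Answer: 1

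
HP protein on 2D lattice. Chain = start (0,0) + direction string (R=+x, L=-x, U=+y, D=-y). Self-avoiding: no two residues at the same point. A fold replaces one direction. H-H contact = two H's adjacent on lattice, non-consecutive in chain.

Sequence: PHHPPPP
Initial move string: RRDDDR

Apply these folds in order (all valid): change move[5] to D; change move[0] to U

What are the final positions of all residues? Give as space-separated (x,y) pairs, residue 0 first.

Initial moves: RRDDDR
Fold: move[5]->D => RRDDDD (positions: [(0, 0), (1, 0), (2, 0), (2, -1), (2, -2), (2, -3), (2, -4)])
Fold: move[0]->U => URDDDD (positions: [(0, 0), (0, 1), (1, 1), (1, 0), (1, -1), (1, -2), (1, -3)])

Answer: (0,0) (0,1) (1,1) (1,0) (1,-1) (1,-2) (1,-3)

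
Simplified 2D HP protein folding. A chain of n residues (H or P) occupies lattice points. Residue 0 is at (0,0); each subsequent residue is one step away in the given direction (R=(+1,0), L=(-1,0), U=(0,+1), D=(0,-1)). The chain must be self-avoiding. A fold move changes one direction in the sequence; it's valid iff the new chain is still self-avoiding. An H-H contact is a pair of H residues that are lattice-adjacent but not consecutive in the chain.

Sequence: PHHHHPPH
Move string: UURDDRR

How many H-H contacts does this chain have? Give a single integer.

Positions: [(0, 0), (0, 1), (0, 2), (1, 2), (1, 1), (1, 0), (2, 0), (3, 0)]
H-H contact: residue 1 @(0,1) - residue 4 @(1, 1)

Answer: 1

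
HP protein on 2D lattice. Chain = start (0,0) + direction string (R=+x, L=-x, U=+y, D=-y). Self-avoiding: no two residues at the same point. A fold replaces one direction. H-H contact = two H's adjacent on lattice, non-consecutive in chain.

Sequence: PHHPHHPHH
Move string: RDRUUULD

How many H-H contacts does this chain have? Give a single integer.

Positions: [(0, 0), (1, 0), (1, -1), (2, -1), (2, 0), (2, 1), (2, 2), (1, 2), (1, 1)]
H-H contact: residue 1 @(1,0) - residue 4 @(2, 0)
H-H contact: residue 1 @(1,0) - residue 8 @(1, 1)
H-H contact: residue 5 @(2,1) - residue 8 @(1, 1)

Answer: 3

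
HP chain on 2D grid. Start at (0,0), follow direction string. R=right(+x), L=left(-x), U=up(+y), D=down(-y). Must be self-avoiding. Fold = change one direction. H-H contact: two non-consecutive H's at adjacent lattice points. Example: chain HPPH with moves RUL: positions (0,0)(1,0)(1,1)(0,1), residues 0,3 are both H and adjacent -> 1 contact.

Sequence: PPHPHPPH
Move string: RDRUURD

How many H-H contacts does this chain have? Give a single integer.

Answer: 1

Derivation:
Positions: [(0, 0), (1, 0), (1, -1), (2, -1), (2, 0), (2, 1), (3, 1), (3, 0)]
H-H contact: residue 4 @(2,0) - residue 7 @(3, 0)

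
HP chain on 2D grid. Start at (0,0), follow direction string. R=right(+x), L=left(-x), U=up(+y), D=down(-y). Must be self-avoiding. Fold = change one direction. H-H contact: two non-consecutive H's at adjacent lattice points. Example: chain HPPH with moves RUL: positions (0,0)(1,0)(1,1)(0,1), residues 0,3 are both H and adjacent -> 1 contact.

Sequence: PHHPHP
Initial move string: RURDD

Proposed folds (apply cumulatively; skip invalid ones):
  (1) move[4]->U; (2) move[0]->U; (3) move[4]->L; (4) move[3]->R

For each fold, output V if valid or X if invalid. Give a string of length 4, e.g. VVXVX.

Initial: RURDD -> [(0, 0), (1, 0), (1, 1), (2, 1), (2, 0), (2, -1)]
Fold 1: move[4]->U => RURDU INVALID (collision), skipped
Fold 2: move[0]->U => UURDD VALID
Fold 3: move[4]->L => UURDL INVALID (collision), skipped
Fold 4: move[3]->R => UURRD VALID

Answer: XVXV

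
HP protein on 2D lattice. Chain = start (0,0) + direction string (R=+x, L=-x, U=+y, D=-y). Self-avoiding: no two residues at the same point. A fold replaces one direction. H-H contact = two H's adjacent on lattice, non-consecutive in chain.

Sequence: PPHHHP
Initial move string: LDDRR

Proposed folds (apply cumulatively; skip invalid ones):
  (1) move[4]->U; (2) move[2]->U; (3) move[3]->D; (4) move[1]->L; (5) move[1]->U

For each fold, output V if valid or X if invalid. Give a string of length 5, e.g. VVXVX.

Initial: LDDRR -> [(0, 0), (-1, 0), (-1, -1), (-1, -2), (0, -2), (1, -2)]
Fold 1: move[4]->U => LDDRU VALID
Fold 2: move[2]->U => LDURU INVALID (collision), skipped
Fold 3: move[3]->D => LDDDU INVALID (collision), skipped
Fold 4: move[1]->L => LLDRU INVALID (collision), skipped
Fold 5: move[1]->U => LUDRU INVALID (collision), skipped

Answer: VXXXX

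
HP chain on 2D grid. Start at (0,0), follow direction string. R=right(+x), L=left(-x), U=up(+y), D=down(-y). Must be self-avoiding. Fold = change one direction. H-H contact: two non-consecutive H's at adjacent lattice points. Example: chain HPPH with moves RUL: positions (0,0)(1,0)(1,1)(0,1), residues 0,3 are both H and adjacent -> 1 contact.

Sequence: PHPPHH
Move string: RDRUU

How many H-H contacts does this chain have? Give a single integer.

Answer: 1

Derivation:
Positions: [(0, 0), (1, 0), (1, -1), (2, -1), (2, 0), (2, 1)]
H-H contact: residue 1 @(1,0) - residue 4 @(2, 0)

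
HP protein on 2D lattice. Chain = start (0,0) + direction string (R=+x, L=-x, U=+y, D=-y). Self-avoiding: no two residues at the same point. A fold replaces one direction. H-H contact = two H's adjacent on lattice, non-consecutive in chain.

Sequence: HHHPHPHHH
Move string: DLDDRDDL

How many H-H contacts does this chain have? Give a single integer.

Answer: 0

Derivation:
Positions: [(0, 0), (0, -1), (-1, -1), (-1, -2), (-1, -3), (0, -3), (0, -4), (0, -5), (-1, -5)]
No H-H contacts found.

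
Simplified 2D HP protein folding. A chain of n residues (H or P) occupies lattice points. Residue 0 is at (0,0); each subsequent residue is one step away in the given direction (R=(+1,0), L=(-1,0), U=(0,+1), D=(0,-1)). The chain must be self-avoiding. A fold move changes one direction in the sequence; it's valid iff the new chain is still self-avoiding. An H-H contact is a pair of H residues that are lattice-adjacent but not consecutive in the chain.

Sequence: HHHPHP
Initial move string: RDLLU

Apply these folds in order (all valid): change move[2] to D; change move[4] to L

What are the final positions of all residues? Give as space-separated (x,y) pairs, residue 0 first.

Answer: (0,0) (1,0) (1,-1) (1,-2) (0,-2) (-1,-2)

Derivation:
Initial moves: RDLLU
Fold: move[2]->D => RDDLU (positions: [(0, 0), (1, 0), (1, -1), (1, -2), (0, -2), (0, -1)])
Fold: move[4]->L => RDDLL (positions: [(0, 0), (1, 0), (1, -1), (1, -2), (0, -2), (-1, -2)])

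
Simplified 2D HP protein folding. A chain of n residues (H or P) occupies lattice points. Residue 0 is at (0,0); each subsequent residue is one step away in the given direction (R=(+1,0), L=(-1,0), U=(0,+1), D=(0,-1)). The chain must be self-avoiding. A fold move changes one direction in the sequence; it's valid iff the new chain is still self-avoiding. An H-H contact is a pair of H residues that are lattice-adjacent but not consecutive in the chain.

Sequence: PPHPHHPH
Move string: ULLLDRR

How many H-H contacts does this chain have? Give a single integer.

Answer: 1

Derivation:
Positions: [(0, 0), (0, 1), (-1, 1), (-2, 1), (-3, 1), (-3, 0), (-2, 0), (-1, 0)]
H-H contact: residue 2 @(-1,1) - residue 7 @(-1, 0)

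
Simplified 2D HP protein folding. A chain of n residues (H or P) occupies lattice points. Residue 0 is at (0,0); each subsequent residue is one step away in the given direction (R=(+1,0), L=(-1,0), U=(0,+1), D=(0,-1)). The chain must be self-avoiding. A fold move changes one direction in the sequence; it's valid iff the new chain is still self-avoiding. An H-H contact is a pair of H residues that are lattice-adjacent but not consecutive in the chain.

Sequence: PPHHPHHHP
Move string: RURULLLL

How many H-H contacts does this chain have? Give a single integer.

Positions: [(0, 0), (1, 0), (1, 1), (2, 1), (2, 2), (1, 2), (0, 2), (-1, 2), (-2, 2)]
H-H contact: residue 2 @(1,1) - residue 5 @(1, 2)

Answer: 1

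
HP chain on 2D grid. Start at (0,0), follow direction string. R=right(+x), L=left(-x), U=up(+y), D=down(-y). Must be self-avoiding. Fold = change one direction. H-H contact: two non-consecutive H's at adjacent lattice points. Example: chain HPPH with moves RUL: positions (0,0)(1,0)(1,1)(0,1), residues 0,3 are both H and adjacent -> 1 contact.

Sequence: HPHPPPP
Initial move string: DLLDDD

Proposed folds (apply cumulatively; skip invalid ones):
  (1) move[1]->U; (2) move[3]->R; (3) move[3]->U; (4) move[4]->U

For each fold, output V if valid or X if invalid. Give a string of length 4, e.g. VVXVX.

Answer: XXXX

Derivation:
Initial: DLLDDD -> [(0, 0), (0, -1), (-1, -1), (-2, -1), (-2, -2), (-2, -3), (-2, -4)]
Fold 1: move[1]->U => DULDDD INVALID (collision), skipped
Fold 2: move[3]->R => DLLRDD INVALID (collision), skipped
Fold 3: move[3]->U => DLLUDD INVALID (collision), skipped
Fold 4: move[4]->U => DLLDUD INVALID (collision), skipped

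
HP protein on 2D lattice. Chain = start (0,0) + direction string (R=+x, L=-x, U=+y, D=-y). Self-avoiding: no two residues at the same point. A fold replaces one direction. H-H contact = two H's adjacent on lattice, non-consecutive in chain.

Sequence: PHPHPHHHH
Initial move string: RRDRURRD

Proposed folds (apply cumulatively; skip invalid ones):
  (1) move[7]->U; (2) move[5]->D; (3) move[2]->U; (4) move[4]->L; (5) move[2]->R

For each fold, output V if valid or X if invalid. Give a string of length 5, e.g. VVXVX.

Answer: VXVXV

Derivation:
Initial: RRDRURRD -> [(0, 0), (1, 0), (2, 0), (2, -1), (3, -1), (3, 0), (4, 0), (5, 0), (5, -1)]
Fold 1: move[7]->U => RRDRURRU VALID
Fold 2: move[5]->D => RRDRUDRU INVALID (collision), skipped
Fold 3: move[2]->U => RRURURRU VALID
Fold 4: move[4]->L => RRURLRRU INVALID (collision), skipped
Fold 5: move[2]->R => RRRRURRU VALID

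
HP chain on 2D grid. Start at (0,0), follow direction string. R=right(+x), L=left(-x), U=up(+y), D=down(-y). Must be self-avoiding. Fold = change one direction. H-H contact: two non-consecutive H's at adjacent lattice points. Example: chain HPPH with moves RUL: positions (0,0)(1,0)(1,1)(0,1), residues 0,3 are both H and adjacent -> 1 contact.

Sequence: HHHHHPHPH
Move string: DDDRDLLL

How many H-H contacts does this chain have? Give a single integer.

Answer: 1

Derivation:
Positions: [(0, 0), (0, -1), (0, -2), (0, -3), (1, -3), (1, -4), (0, -4), (-1, -4), (-2, -4)]
H-H contact: residue 3 @(0,-3) - residue 6 @(0, -4)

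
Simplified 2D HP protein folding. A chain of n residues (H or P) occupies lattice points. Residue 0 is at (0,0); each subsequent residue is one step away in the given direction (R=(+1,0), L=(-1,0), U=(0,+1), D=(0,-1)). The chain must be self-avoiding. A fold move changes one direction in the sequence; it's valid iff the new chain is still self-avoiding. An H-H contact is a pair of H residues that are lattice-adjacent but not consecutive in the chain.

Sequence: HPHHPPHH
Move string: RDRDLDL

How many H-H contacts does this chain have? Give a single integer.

Answer: 0

Derivation:
Positions: [(0, 0), (1, 0), (1, -1), (2, -1), (2, -2), (1, -2), (1, -3), (0, -3)]
No H-H contacts found.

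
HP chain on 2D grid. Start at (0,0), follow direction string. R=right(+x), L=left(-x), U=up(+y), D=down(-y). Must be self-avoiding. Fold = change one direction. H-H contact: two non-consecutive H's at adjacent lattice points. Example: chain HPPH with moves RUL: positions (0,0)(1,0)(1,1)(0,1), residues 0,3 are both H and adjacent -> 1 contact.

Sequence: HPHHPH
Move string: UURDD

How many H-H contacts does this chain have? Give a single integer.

Answer: 1

Derivation:
Positions: [(0, 0), (0, 1), (0, 2), (1, 2), (1, 1), (1, 0)]
H-H contact: residue 0 @(0,0) - residue 5 @(1, 0)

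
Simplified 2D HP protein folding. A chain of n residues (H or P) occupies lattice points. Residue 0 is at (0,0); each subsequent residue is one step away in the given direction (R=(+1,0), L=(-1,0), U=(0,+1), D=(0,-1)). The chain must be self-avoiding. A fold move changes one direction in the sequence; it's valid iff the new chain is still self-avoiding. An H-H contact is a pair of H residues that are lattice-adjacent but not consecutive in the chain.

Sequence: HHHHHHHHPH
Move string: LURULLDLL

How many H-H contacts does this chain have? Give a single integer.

Positions: [(0, 0), (-1, 0), (-1, 1), (0, 1), (0, 2), (-1, 2), (-2, 2), (-2, 1), (-3, 1), (-4, 1)]
H-H contact: residue 0 @(0,0) - residue 3 @(0, 1)
H-H contact: residue 2 @(-1,1) - residue 7 @(-2, 1)
H-H contact: residue 2 @(-1,1) - residue 5 @(-1, 2)

Answer: 3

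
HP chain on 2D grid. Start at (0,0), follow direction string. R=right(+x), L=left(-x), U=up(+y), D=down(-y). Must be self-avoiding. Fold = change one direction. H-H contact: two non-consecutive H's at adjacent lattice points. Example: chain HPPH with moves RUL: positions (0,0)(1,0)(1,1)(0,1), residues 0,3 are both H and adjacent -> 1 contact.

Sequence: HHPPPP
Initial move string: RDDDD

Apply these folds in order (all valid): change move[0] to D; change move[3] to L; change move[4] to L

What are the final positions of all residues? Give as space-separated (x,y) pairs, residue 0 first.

Answer: (0,0) (0,-1) (0,-2) (0,-3) (-1,-3) (-2,-3)

Derivation:
Initial moves: RDDDD
Fold: move[0]->D => DDDDD (positions: [(0, 0), (0, -1), (0, -2), (0, -3), (0, -4), (0, -5)])
Fold: move[3]->L => DDDLD (positions: [(0, 0), (0, -1), (0, -2), (0, -3), (-1, -3), (-1, -4)])
Fold: move[4]->L => DDDLL (positions: [(0, 0), (0, -1), (0, -2), (0, -3), (-1, -3), (-2, -3)])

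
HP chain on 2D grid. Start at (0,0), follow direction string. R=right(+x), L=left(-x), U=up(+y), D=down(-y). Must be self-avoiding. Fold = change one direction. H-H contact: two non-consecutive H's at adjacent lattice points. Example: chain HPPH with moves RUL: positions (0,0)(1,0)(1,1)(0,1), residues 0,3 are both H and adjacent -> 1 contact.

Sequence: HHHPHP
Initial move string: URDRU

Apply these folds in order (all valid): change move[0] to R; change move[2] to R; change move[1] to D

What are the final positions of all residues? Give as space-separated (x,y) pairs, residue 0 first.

Answer: (0,0) (1,0) (1,-1) (2,-1) (3,-1) (3,0)

Derivation:
Initial moves: URDRU
Fold: move[0]->R => RRDRU (positions: [(0, 0), (1, 0), (2, 0), (2, -1), (3, -1), (3, 0)])
Fold: move[2]->R => RRRRU (positions: [(0, 0), (1, 0), (2, 0), (3, 0), (4, 0), (4, 1)])
Fold: move[1]->D => RDRRU (positions: [(0, 0), (1, 0), (1, -1), (2, -1), (3, -1), (3, 0)])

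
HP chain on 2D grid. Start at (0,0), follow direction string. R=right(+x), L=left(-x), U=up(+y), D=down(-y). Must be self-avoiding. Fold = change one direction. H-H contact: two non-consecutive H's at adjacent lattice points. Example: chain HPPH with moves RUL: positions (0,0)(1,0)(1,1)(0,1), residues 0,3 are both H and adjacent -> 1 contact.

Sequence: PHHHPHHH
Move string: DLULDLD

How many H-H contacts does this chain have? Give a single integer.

Positions: [(0, 0), (0, -1), (-1, -1), (-1, 0), (-2, 0), (-2, -1), (-3, -1), (-3, -2)]
H-H contact: residue 2 @(-1,-1) - residue 5 @(-2, -1)

Answer: 1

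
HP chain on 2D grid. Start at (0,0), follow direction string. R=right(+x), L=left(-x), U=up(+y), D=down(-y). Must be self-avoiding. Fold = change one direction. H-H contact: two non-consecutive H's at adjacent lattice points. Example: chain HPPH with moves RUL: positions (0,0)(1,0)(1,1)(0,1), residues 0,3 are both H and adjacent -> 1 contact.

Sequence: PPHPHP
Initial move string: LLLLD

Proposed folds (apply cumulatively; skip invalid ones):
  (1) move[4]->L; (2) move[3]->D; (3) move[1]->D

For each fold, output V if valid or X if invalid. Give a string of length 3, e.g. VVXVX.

Initial: LLLLD -> [(0, 0), (-1, 0), (-2, 0), (-3, 0), (-4, 0), (-4, -1)]
Fold 1: move[4]->L => LLLLL VALID
Fold 2: move[3]->D => LLLDL VALID
Fold 3: move[1]->D => LDLDL VALID

Answer: VVV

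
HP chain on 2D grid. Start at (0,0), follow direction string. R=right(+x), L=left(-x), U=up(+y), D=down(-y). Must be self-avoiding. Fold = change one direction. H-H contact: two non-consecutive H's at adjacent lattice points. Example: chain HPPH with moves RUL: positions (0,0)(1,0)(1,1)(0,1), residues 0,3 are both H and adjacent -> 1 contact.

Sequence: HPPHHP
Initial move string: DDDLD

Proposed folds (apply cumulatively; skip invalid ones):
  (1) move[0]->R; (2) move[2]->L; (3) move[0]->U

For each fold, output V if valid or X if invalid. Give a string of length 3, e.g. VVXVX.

Initial: DDDLD -> [(0, 0), (0, -1), (0, -2), (0, -3), (-1, -3), (-1, -4)]
Fold 1: move[0]->R => RDDLD VALID
Fold 2: move[2]->L => RDLLD VALID
Fold 3: move[0]->U => UDLLD INVALID (collision), skipped

Answer: VVX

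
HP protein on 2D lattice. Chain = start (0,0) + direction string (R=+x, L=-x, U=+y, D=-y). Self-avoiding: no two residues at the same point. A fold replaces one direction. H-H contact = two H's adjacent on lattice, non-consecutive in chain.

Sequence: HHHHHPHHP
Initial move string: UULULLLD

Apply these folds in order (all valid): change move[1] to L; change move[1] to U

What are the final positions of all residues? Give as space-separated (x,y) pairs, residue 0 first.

Initial moves: UULULLLD
Fold: move[1]->L => ULLULLLD (positions: [(0, 0), (0, 1), (-1, 1), (-2, 1), (-2, 2), (-3, 2), (-4, 2), (-5, 2), (-5, 1)])
Fold: move[1]->U => UULULLLD (positions: [(0, 0), (0, 1), (0, 2), (-1, 2), (-1, 3), (-2, 3), (-3, 3), (-4, 3), (-4, 2)])

Answer: (0,0) (0,1) (0,2) (-1,2) (-1,3) (-2,3) (-3,3) (-4,3) (-4,2)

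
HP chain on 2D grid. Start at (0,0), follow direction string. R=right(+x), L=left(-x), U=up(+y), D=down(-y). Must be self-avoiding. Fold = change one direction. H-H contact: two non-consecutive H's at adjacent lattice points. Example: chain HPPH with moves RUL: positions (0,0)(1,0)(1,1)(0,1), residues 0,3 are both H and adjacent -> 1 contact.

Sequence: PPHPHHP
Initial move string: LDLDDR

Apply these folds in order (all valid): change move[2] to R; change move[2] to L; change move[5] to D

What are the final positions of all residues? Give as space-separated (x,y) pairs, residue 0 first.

Initial moves: LDLDDR
Fold: move[2]->R => LDRDDR (positions: [(0, 0), (-1, 0), (-1, -1), (0, -1), (0, -2), (0, -3), (1, -3)])
Fold: move[2]->L => LDLDDR (positions: [(0, 0), (-1, 0), (-1, -1), (-2, -1), (-2, -2), (-2, -3), (-1, -3)])
Fold: move[5]->D => LDLDDD (positions: [(0, 0), (-1, 0), (-1, -1), (-2, -1), (-2, -2), (-2, -3), (-2, -4)])

Answer: (0,0) (-1,0) (-1,-1) (-2,-1) (-2,-2) (-2,-3) (-2,-4)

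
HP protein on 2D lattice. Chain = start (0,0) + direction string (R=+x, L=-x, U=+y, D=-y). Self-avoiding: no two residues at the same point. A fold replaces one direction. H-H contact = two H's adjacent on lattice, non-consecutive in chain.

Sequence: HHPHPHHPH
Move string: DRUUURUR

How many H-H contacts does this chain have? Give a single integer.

Positions: [(0, 0), (0, -1), (1, -1), (1, 0), (1, 1), (1, 2), (2, 2), (2, 3), (3, 3)]
H-H contact: residue 0 @(0,0) - residue 3 @(1, 0)

Answer: 1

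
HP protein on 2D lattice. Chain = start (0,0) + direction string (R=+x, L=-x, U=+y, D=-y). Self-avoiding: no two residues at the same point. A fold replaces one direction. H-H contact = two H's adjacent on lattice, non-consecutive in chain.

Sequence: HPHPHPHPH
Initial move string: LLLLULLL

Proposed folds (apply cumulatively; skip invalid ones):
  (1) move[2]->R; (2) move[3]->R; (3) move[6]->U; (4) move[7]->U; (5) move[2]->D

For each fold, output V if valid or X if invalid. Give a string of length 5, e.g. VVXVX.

Answer: XXVVV

Derivation:
Initial: LLLLULLL -> [(0, 0), (-1, 0), (-2, 0), (-3, 0), (-4, 0), (-4, 1), (-5, 1), (-6, 1), (-7, 1)]
Fold 1: move[2]->R => LLRLULLL INVALID (collision), skipped
Fold 2: move[3]->R => LLLRULLL INVALID (collision), skipped
Fold 3: move[6]->U => LLLLULUL VALID
Fold 4: move[7]->U => LLLLULUU VALID
Fold 5: move[2]->D => LLDLULUU VALID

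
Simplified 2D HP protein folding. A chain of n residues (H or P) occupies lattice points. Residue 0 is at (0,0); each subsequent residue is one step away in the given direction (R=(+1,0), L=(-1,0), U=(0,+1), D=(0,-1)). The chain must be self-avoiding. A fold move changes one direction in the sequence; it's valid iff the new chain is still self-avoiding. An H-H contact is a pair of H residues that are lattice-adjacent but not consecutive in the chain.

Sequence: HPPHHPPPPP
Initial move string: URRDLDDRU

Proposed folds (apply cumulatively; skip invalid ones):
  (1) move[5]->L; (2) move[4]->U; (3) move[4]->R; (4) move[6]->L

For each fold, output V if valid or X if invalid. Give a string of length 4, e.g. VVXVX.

Answer: XXVX

Derivation:
Initial: URRDLDDRU -> [(0, 0), (0, 1), (1, 1), (2, 1), (2, 0), (1, 0), (1, -1), (1, -2), (2, -2), (2, -1)]
Fold 1: move[5]->L => URRDLLDRU INVALID (collision), skipped
Fold 2: move[4]->U => URRDUDDRU INVALID (collision), skipped
Fold 3: move[4]->R => URRDRDDRU VALID
Fold 4: move[6]->L => URRDRDLRU INVALID (collision), skipped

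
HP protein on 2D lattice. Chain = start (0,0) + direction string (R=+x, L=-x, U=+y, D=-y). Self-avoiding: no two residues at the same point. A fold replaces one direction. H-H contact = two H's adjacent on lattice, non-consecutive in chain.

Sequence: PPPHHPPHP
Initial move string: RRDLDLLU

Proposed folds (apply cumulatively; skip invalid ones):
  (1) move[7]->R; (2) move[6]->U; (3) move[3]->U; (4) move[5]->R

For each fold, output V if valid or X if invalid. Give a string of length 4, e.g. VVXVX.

Initial: RRDLDLLU -> [(0, 0), (1, 0), (2, 0), (2, -1), (1, -1), (1, -2), (0, -2), (-1, -2), (-1, -1)]
Fold 1: move[7]->R => RRDLDLLR INVALID (collision), skipped
Fold 2: move[6]->U => RRDLDLUU INVALID (collision), skipped
Fold 3: move[3]->U => RRDUDLLU INVALID (collision), skipped
Fold 4: move[5]->R => RRDLDRLU INVALID (collision), skipped

Answer: XXXX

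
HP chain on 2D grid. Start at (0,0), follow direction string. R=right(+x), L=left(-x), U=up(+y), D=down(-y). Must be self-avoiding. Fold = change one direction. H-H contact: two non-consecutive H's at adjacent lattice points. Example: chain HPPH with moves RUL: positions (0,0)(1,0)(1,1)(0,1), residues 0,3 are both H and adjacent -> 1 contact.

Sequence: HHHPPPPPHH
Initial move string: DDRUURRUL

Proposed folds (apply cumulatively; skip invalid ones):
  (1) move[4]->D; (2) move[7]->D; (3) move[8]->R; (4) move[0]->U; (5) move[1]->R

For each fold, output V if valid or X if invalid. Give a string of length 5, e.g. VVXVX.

Initial: DDRUURRUL -> [(0, 0), (0, -1), (0, -2), (1, -2), (1, -1), (1, 0), (2, 0), (3, 0), (3, 1), (2, 1)]
Fold 1: move[4]->D => DDRUDRRUL INVALID (collision), skipped
Fold 2: move[7]->D => DDRUURRDL VALID
Fold 3: move[8]->R => DDRUURRDR VALID
Fold 4: move[0]->U => UDRUURRDR INVALID (collision), skipped
Fold 5: move[1]->R => DRRUURRDR VALID

Answer: XVVXV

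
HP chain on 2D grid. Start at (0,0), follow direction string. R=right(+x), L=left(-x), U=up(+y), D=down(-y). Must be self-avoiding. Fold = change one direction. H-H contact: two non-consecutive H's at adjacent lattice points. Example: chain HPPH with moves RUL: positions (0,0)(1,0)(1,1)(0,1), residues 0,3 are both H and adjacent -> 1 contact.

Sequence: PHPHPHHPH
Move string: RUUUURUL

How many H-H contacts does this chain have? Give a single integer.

Positions: [(0, 0), (1, 0), (1, 1), (1, 2), (1, 3), (1, 4), (2, 4), (2, 5), (1, 5)]
H-H contact: residue 5 @(1,4) - residue 8 @(1, 5)

Answer: 1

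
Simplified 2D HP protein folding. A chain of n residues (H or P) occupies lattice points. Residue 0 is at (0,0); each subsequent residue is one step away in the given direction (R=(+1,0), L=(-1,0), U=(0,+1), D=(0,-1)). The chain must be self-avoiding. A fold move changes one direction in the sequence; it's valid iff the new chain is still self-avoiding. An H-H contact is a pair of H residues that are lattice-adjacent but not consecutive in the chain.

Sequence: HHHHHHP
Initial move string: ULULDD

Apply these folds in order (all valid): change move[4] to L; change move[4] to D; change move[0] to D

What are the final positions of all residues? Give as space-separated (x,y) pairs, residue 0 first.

Initial moves: ULULDD
Fold: move[4]->L => ULULLD (positions: [(0, 0), (0, 1), (-1, 1), (-1, 2), (-2, 2), (-3, 2), (-3, 1)])
Fold: move[4]->D => ULULDD (positions: [(0, 0), (0, 1), (-1, 1), (-1, 2), (-2, 2), (-2, 1), (-2, 0)])
Fold: move[0]->D => DLULDD (positions: [(0, 0), (0, -1), (-1, -1), (-1, 0), (-2, 0), (-2, -1), (-2, -2)])

Answer: (0,0) (0,-1) (-1,-1) (-1,0) (-2,0) (-2,-1) (-2,-2)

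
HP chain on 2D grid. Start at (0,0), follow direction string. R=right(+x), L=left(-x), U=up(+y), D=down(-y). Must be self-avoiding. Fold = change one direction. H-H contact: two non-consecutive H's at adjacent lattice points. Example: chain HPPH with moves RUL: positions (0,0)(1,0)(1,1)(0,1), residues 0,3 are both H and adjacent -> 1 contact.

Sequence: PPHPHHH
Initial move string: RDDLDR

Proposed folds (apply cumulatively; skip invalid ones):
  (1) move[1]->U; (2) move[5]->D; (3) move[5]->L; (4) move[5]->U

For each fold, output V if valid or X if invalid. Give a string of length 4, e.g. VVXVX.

Answer: XVVX

Derivation:
Initial: RDDLDR -> [(0, 0), (1, 0), (1, -1), (1, -2), (0, -2), (0, -3), (1, -3)]
Fold 1: move[1]->U => RUDLDR INVALID (collision), skipped
Fold 2: move[5]->D => RDDLDD VALID
Fold 3: move[5]->L => RDDLDL VALID
Fold 4: move[5]->U => RDDLDU INVALID (collision), skipped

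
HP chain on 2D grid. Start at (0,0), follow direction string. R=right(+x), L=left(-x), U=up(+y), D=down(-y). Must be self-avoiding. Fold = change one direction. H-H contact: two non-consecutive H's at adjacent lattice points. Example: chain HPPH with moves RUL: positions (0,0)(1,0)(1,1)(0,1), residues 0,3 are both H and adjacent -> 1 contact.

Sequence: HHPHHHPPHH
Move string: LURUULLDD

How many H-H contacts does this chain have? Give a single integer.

Answer: 1

Derivation:
Positions: [(0, 0), (-1, 0), (-1, 1), (0, 1), (0, 2), (0, 3), (-1, 3), (-2, 3), (-2, 2), (-2, 1)]
H-H contact: residue 0 @(0,0) - residue 3 @(0, 1)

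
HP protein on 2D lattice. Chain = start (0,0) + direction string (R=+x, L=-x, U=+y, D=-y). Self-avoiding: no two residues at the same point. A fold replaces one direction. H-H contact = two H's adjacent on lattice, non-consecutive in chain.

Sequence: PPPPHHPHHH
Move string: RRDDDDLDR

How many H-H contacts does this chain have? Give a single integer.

Answer: 0

Derivation:
Positions: [(0, 0), (1, 0), (2, 0), (2, -1), (2, -2), (2, -3), (2, -4), (1, -4), (1, -5), (2, -5)]
No H-H contacts found.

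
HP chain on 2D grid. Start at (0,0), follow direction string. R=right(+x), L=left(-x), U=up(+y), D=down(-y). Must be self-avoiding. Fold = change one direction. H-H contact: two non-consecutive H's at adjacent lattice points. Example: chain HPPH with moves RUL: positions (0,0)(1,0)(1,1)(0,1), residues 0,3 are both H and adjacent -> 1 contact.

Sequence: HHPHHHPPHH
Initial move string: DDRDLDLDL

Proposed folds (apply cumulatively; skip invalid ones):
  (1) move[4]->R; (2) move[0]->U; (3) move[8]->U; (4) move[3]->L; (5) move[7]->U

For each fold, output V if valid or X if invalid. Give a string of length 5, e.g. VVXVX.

Answer: VXXXX

Derivation:
Initial: DDRDLDLDL -> [(0, 0), (0, -1), (0, -2), (1, -2), (1, -3), (0, -3), (0, -4), (-1, -4), (-1, -5), (-2, -5)]
Fold 1: move[4]->R => DDRDRDLDL VALID
Fold 2: move[0]->U => UDRDRDLDL INVALID (collision), skipped
Fold 3: move[8]->U => DDRDRDLDU INVALID (collision), skipped
Fold 4: move[3]->L => DDRLRDLDL INVALID (collision), skipped
Fold 5: move[7]->U => DDRDRDLUL INVALID (collision), skipped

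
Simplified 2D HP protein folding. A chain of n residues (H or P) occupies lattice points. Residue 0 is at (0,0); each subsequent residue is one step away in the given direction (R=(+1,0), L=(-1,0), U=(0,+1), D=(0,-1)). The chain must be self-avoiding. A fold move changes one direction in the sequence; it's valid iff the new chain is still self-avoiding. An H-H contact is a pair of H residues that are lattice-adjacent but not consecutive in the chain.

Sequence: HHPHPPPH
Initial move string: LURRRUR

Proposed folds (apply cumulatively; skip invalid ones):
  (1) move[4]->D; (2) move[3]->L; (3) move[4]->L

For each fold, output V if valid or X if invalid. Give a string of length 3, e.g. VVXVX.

Answer: XXX

Derivation:
Initial: LURRRUR -> [(0, 0), (-1, 0), (-1, 1), (0, 1), (1, 1), (2, 1), (2, 2), (3, 2)]
Fold 1: move[4]->D => LURRDUR INVALID (collision), skipped
Fold 2: move[3]->L => LURLRUR INVALID (collision), skipped
Fold 3: move[4]->L => LURRLUR INVALID (collision), skipped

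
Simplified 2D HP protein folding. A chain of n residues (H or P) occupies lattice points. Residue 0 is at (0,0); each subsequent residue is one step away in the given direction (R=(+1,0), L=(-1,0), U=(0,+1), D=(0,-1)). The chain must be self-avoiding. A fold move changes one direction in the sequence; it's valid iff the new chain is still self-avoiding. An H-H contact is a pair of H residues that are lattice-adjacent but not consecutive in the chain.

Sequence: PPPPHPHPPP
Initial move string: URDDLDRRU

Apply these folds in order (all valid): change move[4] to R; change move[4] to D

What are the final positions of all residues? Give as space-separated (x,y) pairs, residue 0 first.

Answer: (0,0) (0,1) (1,1) (1,0) (1,-1) (1,-2) (1,-3) (2,-3) (3,-3) (3,-2)

Derivation:
Initial moves: URDDLDRRU
Fold: move[4]->R => URDDRDRRU (positions: [(0, 0), (0, 1), (1, 1), (1, 0), (1, -1), (2, -1), (2, -2), (3, -2), (4, -2), (4, -1)])
Fold: move[4]->D => URDDDDRRU (positions: [(0, 0), (0, 1), (1, 1), (1, 0), (1, -1), (1, -2), (1, -3), (2, -3), (3, -3), (3, -2)])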